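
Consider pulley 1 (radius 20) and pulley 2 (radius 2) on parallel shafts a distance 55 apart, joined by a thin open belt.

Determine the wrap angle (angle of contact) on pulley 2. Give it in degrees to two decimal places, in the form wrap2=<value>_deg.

open belt: β = asin((r2−r1)/C) = asin(-18/55) = -19.1033°
wrap1 = π − 2β = 218.2066°
wrap2 = π + 2β = 141.7934°

wrap2=141.79_deg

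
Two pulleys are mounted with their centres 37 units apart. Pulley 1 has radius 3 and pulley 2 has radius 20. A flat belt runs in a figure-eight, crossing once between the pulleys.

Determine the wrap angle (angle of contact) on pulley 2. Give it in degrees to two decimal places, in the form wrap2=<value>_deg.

crossed belt: β = asin((r1+r2)/C) = asin(23/37) = 38.4347°
wrap1 = wrap2 = π + 2β = 256.8693°

wrap2=256.87_deg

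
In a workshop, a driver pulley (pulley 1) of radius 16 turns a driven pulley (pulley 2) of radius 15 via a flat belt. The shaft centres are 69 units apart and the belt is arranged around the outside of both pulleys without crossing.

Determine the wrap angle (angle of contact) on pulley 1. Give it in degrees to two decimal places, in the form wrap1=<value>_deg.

wrap1=181.66_deg

open belt: β = asin((r2−r1)/C) = asin(-1/69) = -0.8304°
wrap1 = π − 2β = 181.6608°
wrap2 = π + 2β = 178.3392°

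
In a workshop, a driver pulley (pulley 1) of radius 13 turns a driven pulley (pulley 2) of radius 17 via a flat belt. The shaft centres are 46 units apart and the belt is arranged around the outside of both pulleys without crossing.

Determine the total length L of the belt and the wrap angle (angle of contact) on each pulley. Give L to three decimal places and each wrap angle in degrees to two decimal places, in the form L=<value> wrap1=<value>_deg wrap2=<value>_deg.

L=186.596 wrap1=170.02_deg wrap2=189.98_deg

open belt: β = asin((r2−r1)/C) = asin(4/46) = 4.9885°
wrap1 = π − 2β = 170.0229°
wrap2 = π + 2β = 189.9771°
tangent length = C·cosβ = 45.8258
L = r1·wrap1 + r2·wrap2 + 2·C·cosβ = 13·2.9675 + 17·3.3157 + 2·45.8258 = 186.5958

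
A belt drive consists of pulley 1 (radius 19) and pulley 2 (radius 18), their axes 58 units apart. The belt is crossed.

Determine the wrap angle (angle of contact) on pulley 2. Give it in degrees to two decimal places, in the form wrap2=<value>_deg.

wrap2=259.28_deg

crossed belt: β = asin((r1+r2)/C) = asin(37/58) = 39.6377°
wrap1 = wrap2 = π + 2β = 259.2754°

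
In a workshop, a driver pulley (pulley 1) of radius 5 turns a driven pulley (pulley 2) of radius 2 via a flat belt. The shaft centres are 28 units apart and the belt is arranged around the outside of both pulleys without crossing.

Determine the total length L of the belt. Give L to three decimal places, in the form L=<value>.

open belt: β = asin((r2−r1)/C) = asin(-3/28) = -6.1506°
wrap1 = π − 2β = 192.3013°
wrap2 = π + 2β = 167.6987°
tangent length = C·cosβ = 27.8388
L = r1·wrap1 + r2·wrap2 + 2·C·cosβ = 5·3.3563 + 2·2.9269 + 2·27.8388 = 78.3129

L=78.313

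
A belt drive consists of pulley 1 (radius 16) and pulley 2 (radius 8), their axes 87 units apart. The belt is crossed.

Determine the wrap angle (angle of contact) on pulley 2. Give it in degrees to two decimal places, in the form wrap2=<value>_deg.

wrap2=212.03_deg

crossed belt: β = asin((r1+r2)/C) = asin(24/87) = 16.0134°
wrap1 = wrap2 = π + 2β = 212.0268°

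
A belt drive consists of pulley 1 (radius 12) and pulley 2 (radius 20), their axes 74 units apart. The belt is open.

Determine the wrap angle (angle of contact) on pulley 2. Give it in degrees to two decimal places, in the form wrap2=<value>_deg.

wrap2=192.41_deg

open belt: β = asin((r2−r1)/C) = asin(8/74) = 6.2063°
wrap1 = π − 2β = 167.5875°
wrap2 = π + 2β = 192.4125°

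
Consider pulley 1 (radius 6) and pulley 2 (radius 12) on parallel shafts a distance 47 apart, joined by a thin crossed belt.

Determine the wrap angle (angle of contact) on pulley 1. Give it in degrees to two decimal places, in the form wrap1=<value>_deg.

wrap1=225.04_deg

crossed belt: β = asin((r1+r2)/C) = asin(18/47) = 22.5183°
wrap1 = wrap2 = π + 2β = 225.0366°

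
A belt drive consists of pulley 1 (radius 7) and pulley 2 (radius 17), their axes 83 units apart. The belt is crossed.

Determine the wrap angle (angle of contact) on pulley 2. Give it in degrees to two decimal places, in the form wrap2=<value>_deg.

wrap2=213.61_deg

crossed belt: β = asin((r1+r2)/C) = asin(24/83) = 16.8075°
wrap1 = wrap2 = π + 2β = 213.6149°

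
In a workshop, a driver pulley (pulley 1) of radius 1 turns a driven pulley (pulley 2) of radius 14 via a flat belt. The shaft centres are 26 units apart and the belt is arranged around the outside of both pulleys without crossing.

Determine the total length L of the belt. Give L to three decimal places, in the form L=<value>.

open belt: β = asin((r2−r1)/C) = asin(13/26) = 30.0000°
wrap1 = π − 2β = 120.0000°
wrap2 = π + 2β = 240.0000°
tangent length = C·cosβ = 22.5167
L = r1·wrap1 + r2·wrap2 + 2·C·cosβ = 1·2.0944 + 14·4.1888 + 2·22.5167 = 105.7708

L=105.771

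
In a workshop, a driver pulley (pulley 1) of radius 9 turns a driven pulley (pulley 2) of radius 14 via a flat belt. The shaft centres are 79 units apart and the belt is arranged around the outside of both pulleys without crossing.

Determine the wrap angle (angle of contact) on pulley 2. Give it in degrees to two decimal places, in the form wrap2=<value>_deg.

wrap2=187.26_deg

open belt: β = asin((r2−r1)/C) = asin(5/79) = 3.6287°
wrap1 = π − 2β = 172.7425°
wrap2 = π + 2β = 187.2575°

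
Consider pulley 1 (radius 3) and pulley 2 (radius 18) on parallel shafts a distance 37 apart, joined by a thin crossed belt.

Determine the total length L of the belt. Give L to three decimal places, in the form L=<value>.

L=152.249

crossed belt: β = asin((r1+r2)/C) = asin(21/37) = 34.5808°
wrap1 = wrap2 = π + 2β = 249.1616°
tangent length = C·cosβ = 30.4631
L = (r1+r2)·wrap + 2·C·cosβ = 21·4.3487 + 2·30.4631 = 152.2487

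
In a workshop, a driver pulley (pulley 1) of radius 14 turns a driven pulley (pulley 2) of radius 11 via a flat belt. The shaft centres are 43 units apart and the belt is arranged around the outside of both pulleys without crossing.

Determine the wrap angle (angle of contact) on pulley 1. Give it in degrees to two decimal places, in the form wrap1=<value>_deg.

open belt: β = asin((r2−r1)/C) = asin(-3/43) = -4.0006°
wrap1 = π − 2β = 188.0013°
wrap2 = π + 2β = 171.9987°

wrap1=188.00_deg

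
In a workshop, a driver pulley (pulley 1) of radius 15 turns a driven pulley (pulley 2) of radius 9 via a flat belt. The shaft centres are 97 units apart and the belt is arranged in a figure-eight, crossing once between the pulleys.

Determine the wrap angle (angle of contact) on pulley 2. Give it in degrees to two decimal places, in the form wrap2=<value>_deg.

wrap2=208.65_deg

crossed belt: β = asin((r1+r2)/C) = asin(24/97) = 14.3251°
wrap1 = wrap2 = π + 2β = 208.6501°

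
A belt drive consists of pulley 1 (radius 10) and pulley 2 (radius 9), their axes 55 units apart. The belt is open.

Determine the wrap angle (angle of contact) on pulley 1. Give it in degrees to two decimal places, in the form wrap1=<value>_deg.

open belt: β = asin((r2−r1)/C) = asin(-1/55) = -1.0418°
wrap1 = π − 2β = 182.0836°
wrap2 = π + 2β = 177.9164°

wrap1=182.08_deg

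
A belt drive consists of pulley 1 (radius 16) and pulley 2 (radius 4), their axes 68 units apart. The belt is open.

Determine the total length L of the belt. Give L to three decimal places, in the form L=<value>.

open belt: β = asin((r2−r1)/C) = asin(-12/68) = -10.1642°
wrap1 = π − 2β = 200.3285°
wrap2 = π + 2β = 159.6715°
tangent length = C·cosβ = 66.9328
L = r1·wrap1 + r2·wrap2 + 2·C·cosβ = 16·3.4964 + 4·2.7868 + 2·66.9328 = 200.9550

L=200.955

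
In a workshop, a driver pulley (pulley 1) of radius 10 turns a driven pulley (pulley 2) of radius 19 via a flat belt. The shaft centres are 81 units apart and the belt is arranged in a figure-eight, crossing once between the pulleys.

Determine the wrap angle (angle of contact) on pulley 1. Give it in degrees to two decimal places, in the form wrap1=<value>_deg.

crossed belt: β = asin((r1+r2)/C) = asin(29/81) = 20.9789°
wrap1 = wrap2 = π + 2β = 221.9579°

wrap1=221.96_deg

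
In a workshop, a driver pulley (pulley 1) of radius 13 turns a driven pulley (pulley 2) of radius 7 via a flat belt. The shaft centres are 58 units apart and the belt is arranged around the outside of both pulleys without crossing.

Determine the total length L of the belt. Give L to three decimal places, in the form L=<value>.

L=179.453

open belt: β = asin((r2−r1)/C) = asin(-6/58) = -5.9378°
wrap1 = π − 2β = 191.8755°
wrap2 = π + 2β = 168.1245°
tangent length = C·cosβ = 57.6888
L = r1·wrap1 + r2·wrap2 + 2·C·cosβ = 13·3.3489 + 7·2.9343 + 2·57.6888 = 179.4531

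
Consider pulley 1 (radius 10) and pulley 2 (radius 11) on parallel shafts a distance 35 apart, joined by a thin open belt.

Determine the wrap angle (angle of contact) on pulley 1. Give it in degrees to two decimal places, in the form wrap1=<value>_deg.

open belt: β = asin((r2−r1)/C) = asin(1/35) = 1.6372°
wrap1 = π − 2β = 176.7255°
wrap2 = π + 2β = 183.2745°

wrap1=176.73_deg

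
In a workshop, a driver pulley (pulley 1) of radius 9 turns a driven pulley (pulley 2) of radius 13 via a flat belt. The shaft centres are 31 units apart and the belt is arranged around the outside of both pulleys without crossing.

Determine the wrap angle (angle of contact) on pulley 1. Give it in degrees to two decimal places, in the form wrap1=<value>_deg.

open belt: β = asin((r2−r1)/C) = asin(4/31) = 7.4137°
wrap1 = π − 2β = 165.1727°
wrap2 = π + 2β = 194.8273°

wrap1=165.17_deg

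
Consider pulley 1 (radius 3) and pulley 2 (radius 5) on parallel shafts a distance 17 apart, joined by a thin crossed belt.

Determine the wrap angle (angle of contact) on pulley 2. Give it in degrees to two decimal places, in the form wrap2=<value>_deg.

crossed belt: β = asin((r1+r2)/C) = asin(8/17) = 28.0725°
wrap1 = wrap2 = π + 2β = 236.1450°

wrap2=236.14_deg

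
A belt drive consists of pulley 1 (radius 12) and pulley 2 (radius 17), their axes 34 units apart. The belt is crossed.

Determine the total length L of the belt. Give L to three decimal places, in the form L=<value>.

L=185.855

crossed belt: β = asin((r1+r2)/C) = asin(29/34) = 58.5330°
wrap1 = wrap2 = π + 2β = 297.0660°
tangent length = C·cosβ = 17.7482
L = (r1+r2)·wrap + 2·C·cosβ = 29·5.1848 + 2·17.7482 = 185.8551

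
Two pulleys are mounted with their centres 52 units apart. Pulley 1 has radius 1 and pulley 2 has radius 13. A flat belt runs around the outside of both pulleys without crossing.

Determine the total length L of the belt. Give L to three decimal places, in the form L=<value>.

L=150.764

open belt: β = asin((r2−r1)/C) = asin(12/52) = 13.3424°
wrap1 = π − 2β = 153.3153°
wrap2 = π + 2β = 206.6847°
tangent length = C·cosβ = 50.5964
L = r1·wrap1 + r2·wrap2 + 2·C·cosβ = 1·2.6759 + 13·3.6073 + 2·50.5964 = 150.7640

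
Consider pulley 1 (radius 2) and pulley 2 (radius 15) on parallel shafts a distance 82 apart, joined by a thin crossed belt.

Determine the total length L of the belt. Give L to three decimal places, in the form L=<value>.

L=220.944

crossed belt: β = asin((r1+r2)/C) = asin(17/82) = 11.9652°
wrap1 = wrap2 = π + 2β = 203.9303°
tangent length = C·cosβ = 80.2185
L = (r1+r2)·wrap + 2·C·cosβ = 17·3.5593 + 2·80.2185 = 220.9443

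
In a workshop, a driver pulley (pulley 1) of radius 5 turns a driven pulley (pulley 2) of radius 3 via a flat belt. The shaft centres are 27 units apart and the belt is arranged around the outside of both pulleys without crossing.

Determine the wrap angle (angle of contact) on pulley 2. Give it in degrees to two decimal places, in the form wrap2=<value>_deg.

wrap2=171.50_deg

open belt: β = asin((r2−r1)/C) = asin(-2/27) = -4.2480°
wrap1 = π − 2β = 188.4960°
wrap2 = π + 2β = 171.5040°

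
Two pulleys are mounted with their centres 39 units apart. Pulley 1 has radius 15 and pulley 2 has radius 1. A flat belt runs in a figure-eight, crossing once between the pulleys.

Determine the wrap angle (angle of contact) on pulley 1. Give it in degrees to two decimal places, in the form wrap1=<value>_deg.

wrap1=228.44_deg

crossed belt: β = asin((r1+r2)/C) = asin(16/39) = 24.2209°
wrap1 = wrap2 = π + 2β = 228.4419°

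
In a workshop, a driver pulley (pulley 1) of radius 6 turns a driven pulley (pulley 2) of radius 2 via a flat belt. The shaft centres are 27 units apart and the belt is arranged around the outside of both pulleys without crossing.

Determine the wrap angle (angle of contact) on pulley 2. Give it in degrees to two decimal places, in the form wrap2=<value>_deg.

wrap2=162.96_deg

open belt: β = asin((r2−r1)/C) = asin(-4/27) = -8.5196°
wrap1 = π − 2β = 197.0392°
wrap2 = π + 2β = 162.9608°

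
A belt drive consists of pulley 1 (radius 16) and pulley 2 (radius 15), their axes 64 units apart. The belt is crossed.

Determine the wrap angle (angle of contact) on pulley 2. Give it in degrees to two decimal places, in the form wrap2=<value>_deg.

crossed belt: β = asin((r1+r2)/C) = asin(31/64) = 28.9715°
wrap1 = wrap2 = π + 2β = 237.9431°

wrap2=237.94_deg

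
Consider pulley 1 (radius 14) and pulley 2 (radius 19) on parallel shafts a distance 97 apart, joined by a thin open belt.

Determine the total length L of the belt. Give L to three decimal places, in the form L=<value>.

open belt: β = asin((r2−r1)/C) = asin(5/97) = 2.9547°
wrap1 = π − 2β = 174.0906°
wrap2 = π + 2β = 185.9094°
tangent length = C·cosβ = 96.8710
L = r1·wrap1 + r2·wrap2 + 2·C·cosβ = 14·3.0385 + 19·3.2447 + 2·96.8710 = 297.9303

L=297.930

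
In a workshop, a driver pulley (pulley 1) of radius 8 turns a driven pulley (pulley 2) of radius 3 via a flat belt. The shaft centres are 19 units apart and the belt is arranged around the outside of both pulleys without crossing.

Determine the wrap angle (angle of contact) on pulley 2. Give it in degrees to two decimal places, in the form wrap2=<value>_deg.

wrap2=149.48_deg

open belt: β = asin((r2−r1)/C) = asin(-5/19) = -15.2575°
wrap1 = π − 2β = 210.5150°
wrap2 = π + 2β = 149.4850°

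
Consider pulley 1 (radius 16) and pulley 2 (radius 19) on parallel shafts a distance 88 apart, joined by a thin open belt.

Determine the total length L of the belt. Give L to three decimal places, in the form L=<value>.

open belt: β = asin((r2−r1)/C) = asin(3/88) = 1.9536°
wrap1 = π − 2β = 176.0927°
wrap2 = π + 2β = 183.9073°
tangent length = C·cosβ = 87.9488
L = r1·wrap1 + r2·wrap2 + 2·C·cosβ = 16·3.0734 + 19·3.2098 + 2·87.9488 = 286.0580

L=286.058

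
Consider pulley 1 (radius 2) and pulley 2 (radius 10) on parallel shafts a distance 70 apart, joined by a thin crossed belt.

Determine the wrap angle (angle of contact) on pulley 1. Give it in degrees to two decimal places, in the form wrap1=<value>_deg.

crossed belt: β = asin((r1+r2)/C) = asin(12/70) = 9.8709°
wrap1 = wrap2 = π + 2β = 199.7418°

wrap1=199.74_deg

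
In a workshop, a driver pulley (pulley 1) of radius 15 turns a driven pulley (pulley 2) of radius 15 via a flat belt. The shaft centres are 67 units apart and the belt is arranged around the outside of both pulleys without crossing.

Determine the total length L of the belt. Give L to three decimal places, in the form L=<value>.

L=228.248

open belt: β = asin((r2−r1)/C) = asin(0/67) = 0.0000°
wrap1 = π − 2β = 180.0000°
wrap2 = π + 2β = 180.0000°
tangent length = C·cosβ = 67.0000
L = r1·wrap1 + r2·wrap2 + 2·C·cosβ = 15·3.1416 + 15·3.1416 + 2·67.0000 = 228.2478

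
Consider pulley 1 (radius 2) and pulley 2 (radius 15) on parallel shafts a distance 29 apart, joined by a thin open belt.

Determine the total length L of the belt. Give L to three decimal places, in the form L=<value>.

open belt: β = asin((r2−r1)/C) = asin(13/29) = 26.6331°
wrap1 = π − 2β = 126.7338°
wrap2 = π + 2β = 233.2662°
tangent length = C·cosβ = 25.9230
L = r1·wrap1 + r2·wrap2 + 2·C·cosβ = 2·2.2119 + 15·4.0713 + 2·25.9230 = 117.3387

L=117.339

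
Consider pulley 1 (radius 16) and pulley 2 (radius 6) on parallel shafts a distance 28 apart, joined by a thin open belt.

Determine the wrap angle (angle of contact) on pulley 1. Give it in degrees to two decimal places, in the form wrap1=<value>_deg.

open belt: β = asin((r2−r1)/C) = asin(-10/28) = -20.9248°
wrap1 = π − 2β = 221.8497°
wrap2 = π + 2β = 138.1503°

wrap1=221.85_deg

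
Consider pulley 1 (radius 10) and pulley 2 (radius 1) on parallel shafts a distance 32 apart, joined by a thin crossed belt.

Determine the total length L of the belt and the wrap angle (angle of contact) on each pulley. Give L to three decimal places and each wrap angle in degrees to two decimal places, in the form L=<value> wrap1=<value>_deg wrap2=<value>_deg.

crossed belt: β = asin((r1+r2)/C) = asin(11/32) = 20.1055°
wrap1 = wrap2 = π + 2β = 220.2110°
tangent length = C·cosβ = 30.0500
L = (r1+r2)·wrap + 2·C·cosβ = 11·3.8434 + 2·30.0500 = 102.3774

L=102.377 wrap1=220.21_deg wrap2=220.21_deg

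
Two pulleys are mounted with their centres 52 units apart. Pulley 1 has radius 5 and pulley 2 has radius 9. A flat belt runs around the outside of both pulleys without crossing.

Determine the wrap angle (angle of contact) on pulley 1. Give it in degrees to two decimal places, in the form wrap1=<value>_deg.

wrap1=171.18_deg

open belt: β = asin((r2−r1)/C) = asin(4/52) = 4.4117°
wrap1 = π − 2β = 171.1765°
wrap2 = π + 2β = 188.8235°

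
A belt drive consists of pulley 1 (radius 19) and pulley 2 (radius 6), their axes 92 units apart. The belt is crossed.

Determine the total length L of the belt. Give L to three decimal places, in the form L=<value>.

L=269.376

crossed belt: β = asin((r1+r2)/C) = asin(25/92) = 15.7678°
wrap1 = wrap2 = π + 2β = 211.5356°
tangent length = C·cosβ = 88.5381
L = (r1+r2)·wrap + 2·C·cosβ = 25·3.6920 + 2·88.5381 = 269.3761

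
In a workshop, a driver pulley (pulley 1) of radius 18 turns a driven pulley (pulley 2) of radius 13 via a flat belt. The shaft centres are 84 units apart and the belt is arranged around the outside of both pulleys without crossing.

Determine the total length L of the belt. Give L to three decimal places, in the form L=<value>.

open belt: β = asin((r2−r1)/C) = asin(-5/84) = -3.4125°
wrap1 = π − 2β = 186.8250°
wrap2 = π + 2β = 173.1750°
tangent length = C·cosβ = 83.8511
L = r1·wrap1 + r2·wrap2 + 2·C·cosβ = 18·3.2607 + 13·3.0225 + 2·83.8511 = 265.6871

L=265.687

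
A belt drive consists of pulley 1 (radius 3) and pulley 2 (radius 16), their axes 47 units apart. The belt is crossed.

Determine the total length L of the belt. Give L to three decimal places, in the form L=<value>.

L=161.481

crossed belt: β = asin((r1+r2)/C) = asin(19/47) = 23.8445°
wrap1 = wrap2 = π + 2β = 227.6889°
tangent length = C·cosβ = 42.9884
L = (r1+r2)·wrap + 2·C·cosβ = 19·3.9739 + 2·42.9884 = 161.4813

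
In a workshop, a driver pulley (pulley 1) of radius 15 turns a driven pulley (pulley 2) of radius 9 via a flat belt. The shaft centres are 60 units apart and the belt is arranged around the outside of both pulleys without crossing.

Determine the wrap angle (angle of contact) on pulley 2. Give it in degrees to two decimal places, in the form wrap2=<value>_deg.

open belt: β = asin((r2−r1)/C) = asin(-6/60) = -5.7392°
wrap1 = π − 2β = 191.4783°
wrap2 = π + 2β = 168.5217°

wrap2=168.52_deg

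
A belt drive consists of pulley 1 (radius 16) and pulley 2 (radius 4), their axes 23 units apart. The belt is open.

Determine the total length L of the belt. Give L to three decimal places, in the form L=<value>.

open belt: β = asin((r2−r1)/C) = asin(-12/23) = -31.4490°
wrap1 = π − 2β = 242.8980°
wrap2 = π + 2β = 117.1020°
tangent length = C·cosβ = 19.6214
L = r1·wrap1 + r2·wrap2 + 2·C·cosβ = 16·4.2394 + 4·2.0438 + 2·19.6214 = 115.2480

L=115.248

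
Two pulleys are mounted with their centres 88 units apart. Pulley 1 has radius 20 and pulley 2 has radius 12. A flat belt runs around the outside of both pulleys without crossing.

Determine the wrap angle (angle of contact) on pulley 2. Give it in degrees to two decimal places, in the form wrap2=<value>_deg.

wrap2=169.57_deg

open belt: β = asin((r2−r1)/C) = asin(-8/88) = -5.2159°
wrap1 = π − 2β = 190.4318°
wrap2 = π + 2β = 169.5682°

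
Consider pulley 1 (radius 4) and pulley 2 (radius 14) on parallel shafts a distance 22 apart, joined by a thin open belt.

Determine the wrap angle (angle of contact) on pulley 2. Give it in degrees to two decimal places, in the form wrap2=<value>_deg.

open belt: β = asin((r2−r1)/C) = asin(10/22) = 27.0357°
wrap1 = π − 2β = 125.9286°
wrap2 = π + 2β = 234.0714°

wrap2=234.07_deg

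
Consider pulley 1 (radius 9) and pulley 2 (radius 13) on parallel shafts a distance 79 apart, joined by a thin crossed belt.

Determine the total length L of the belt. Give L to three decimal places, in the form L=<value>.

L=233.282

crossed belt: β = asin((r1+r2)/C) = asin(22/79) = 16.1696°
wrap1 = wrap2 = π + 2β = 212.3391°
tangent length = C·cosβ = 75.8749
L = (r1+r2)·wrap + 2·C·cosβ = 22·3.7060 + 2·75.8749 = 233.2822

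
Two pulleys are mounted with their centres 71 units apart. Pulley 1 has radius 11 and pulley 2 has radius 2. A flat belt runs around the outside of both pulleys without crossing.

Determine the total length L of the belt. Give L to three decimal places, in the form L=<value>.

open belt: β = asin((r2−r1)/C) = asin(-9/71) = -7.2824°
wrap1 = π − 2β = 194.5649°
wrap2 = π + 2β = 165.4351°
tangent length = C·cosβ = 70.4273
L = r1·wrap1 + r2·wrap2 + 2·C·cosβ = 11·3.3958 + 2·2.8874 + 2·70.4273 = 183.9831

L=183.983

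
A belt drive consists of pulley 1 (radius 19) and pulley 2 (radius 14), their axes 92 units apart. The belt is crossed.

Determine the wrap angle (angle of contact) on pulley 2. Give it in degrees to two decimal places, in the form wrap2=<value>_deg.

wrap2=222.04_deg

crossed belt: β = asin((r1+r2)/C) = asin(33/92) = 21.0201°
wrap1 = wrap2 = π + 2β = 222.0402°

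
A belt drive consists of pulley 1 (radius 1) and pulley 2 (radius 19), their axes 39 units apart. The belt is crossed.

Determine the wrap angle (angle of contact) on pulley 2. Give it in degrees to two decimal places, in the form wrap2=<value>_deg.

crossed belt: β = asin((r1+r2)/C) = asin(20/39) = 30.8519°
wrap1 = wrap2 = π + 2β = 241.7038°

wrap2=241.70_deg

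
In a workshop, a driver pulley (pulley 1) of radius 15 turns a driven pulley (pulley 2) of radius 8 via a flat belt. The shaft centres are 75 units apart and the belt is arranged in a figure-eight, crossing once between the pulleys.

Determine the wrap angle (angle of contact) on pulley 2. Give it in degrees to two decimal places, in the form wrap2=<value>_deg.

wrap2=215.72_deg

crossed belt: β = asin((r1+r2)/C) = asin(23/75) = 17.8585°
wrap1 = wrap2 = π + 2β = 215.7169°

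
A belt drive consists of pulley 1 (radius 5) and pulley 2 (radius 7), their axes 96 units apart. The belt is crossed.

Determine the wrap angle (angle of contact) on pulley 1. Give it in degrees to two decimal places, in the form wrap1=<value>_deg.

wrap1=194.36_deg

crossed belt: β = asin((r1+r2)/C) = asin(12/96) = 7.1808°
wrap1 = wrap2 = π + 2β = 194.3615°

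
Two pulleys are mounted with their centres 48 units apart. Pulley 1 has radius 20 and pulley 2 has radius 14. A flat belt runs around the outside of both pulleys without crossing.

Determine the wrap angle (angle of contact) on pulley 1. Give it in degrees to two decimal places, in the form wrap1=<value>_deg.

wrap1=194.36_deg

open belt: β = asin((r2−r1)/C) = asin(-6/48) = -7.1808°
wrap1 = π − 2β = 194.3615°
wrap2 = π + 2β = 165.6385°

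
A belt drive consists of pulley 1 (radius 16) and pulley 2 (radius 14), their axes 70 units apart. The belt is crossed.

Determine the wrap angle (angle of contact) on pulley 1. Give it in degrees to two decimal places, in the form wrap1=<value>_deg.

crossed belt: β = asin((r1+r2)/C) = asin(30/70) = 25.3769°
wrap1 = wrap2 = π + 2β = 230.7539°

wrap1=230.75_deg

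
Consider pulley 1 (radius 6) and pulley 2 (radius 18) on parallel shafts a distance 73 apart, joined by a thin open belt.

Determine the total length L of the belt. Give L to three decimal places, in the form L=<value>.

open belt: β = asin((r2−r1)/C) = asin(12/73) = 9.4614°
wrap1 = π − 2β = 161.0771°
wrap2 = π + 2β = 198.9229°
tangent length = C·cosβ = 72.0069
L = r1·wrap1 + r2·wrap2 + 2·C·cosβ = 6·2.8113 + 18·3.4719 + 2·72.0069 = 223.3753

L=223.375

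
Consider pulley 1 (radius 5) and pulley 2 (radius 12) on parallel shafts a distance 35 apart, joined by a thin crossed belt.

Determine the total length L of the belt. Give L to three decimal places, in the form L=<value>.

L=131.839

crossed belt: β = asin((r1+r2)/C) = asin(17/35) = 29.0593°
wrap1 = wrap2 = π + 2β = 238.1186°
tangent length = C·cosβ = 30.5941
L = (r1+r2)·wrap + 2·C·cosβ = 17·4.1560 + 2·30.5941 = 131.8394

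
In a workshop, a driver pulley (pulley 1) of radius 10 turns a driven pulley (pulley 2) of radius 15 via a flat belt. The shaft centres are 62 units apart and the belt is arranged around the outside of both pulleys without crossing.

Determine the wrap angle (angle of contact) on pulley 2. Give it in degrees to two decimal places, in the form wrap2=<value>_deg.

wrap2=189.25_deg

open belt: β = asin((r2−r1)/C) = asin(5/62) = 4.6257°
wrap1 = π − 2β = 170.7487°
wrap2 = π + 2β = 189.2513°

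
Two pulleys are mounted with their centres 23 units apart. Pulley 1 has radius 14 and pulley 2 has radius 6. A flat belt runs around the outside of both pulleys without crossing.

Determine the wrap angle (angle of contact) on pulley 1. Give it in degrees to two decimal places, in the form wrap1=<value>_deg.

open belt: β = asin((r2−r1)/C) = asin(-8/23) = -20.3544°
wrap1 = π − 2β = 220.7088°
wrap2 = π + 2β = 139.2912°

wrap1=220.71_deg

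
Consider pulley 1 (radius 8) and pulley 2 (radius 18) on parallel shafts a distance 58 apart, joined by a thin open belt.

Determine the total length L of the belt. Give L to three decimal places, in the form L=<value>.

L=199.410

open belt: β = asin((r2−r1)/C) = asin(10/58) = 9.9282°
wrap1 = π − 2β = 160.1436°
wrap2 = π + 2β = 199.8564°
tangent length = C·cosβ = 57.1314
L = r1·wrap1 + r2·wrap2 + 2·C·cosβ = 8·2.7950 + 18·3.4882 + 2·57.1314 = 199.4099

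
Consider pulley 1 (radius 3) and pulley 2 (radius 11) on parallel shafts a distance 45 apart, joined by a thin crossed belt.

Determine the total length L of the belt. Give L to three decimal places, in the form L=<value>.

crossed belt: β = asin((r1+r2)/C) = asin(14/45) = 18.1262°
wrap1 = wrap2 = π + 2β = 216.2524°
tangent length = C·cosβ = 42.7668
L = (r1+r2)·wrap + 2·C·cosβ = 14·3.7743 + 2·42.7668 = 138.3741

L=138.374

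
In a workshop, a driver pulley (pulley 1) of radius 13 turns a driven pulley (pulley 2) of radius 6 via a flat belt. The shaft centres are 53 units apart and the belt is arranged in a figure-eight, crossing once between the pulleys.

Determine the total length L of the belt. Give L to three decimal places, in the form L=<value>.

L=172.578

crossed belt: β = asin((r1+r2)/C) = asin(19/53) = 21.0075°
wrap1 = wrap2 = π + 2β = 222.0151°
tangent length = C·cosβ = 49.4773
L = (r1+r2)·wrap + 2·C·cosβ = 19·3.8749 + 2·49.4773 = 172.5775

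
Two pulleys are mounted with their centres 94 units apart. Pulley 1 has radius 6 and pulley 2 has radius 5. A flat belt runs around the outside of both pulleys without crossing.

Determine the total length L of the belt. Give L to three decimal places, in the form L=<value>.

L=222.568

open belt: β = asin((r2−r1)/C) = asin(-1/94) = -0.6095°
wrap1 = π − 2β = 181.2191°
wrap2 = π + 2β = 178.7809°
tangent length = C·cosβ = 93.9947
L = r1·wrap1 + r2·wrap2 + 2·C·cosβ = 6·3.1629 + 5·3.1203 + 2·93.9947 = 222.5682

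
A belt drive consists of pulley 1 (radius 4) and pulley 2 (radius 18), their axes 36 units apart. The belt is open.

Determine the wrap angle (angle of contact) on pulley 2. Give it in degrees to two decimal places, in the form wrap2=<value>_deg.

wrap2=225.77_deg

open belt: β = asin((r2−r1)/C) = asin(14/36) = 22.8854°
wrap1 = π − 2β = 134.2292°
wrap2 = π + 2β = 225.7708°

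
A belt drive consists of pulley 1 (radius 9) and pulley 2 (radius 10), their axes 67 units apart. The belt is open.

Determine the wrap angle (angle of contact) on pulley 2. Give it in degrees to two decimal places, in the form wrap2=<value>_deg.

open belt: β = asin((r2−r1)/C) = asin(1/67) = 0.8552°
wrap1 = π − 2β = 178.2896°
wrap2 = π + 2β = 181.7104°

wrap2=181.71_deg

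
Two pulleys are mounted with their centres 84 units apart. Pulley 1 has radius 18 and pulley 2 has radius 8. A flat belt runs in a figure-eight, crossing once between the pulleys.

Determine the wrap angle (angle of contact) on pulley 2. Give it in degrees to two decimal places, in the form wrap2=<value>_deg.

crossed belt: β = asin((r1+r2)/C) = asin(26/84) = 18.0305°
wrap1 = wrap2 = π + 2β = 216.0611°

wrap2=216.06_deg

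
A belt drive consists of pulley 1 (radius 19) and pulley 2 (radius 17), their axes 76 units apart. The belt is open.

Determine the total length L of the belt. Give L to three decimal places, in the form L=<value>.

open belt: β = asin((r2−r1)/C) = asin(-2/76) = -1.5080°
wrap1 = π − 2β = 183.0159°
wrap2 = π + 2β = 176.9841°
tangent length = C·cosβ = 75.9737
L = r1·wrap1 + r2·wrap2 + 2·C·cosβ = 19·3.1942 + 17·3.0890 + 2·75.9737 = 265.1500

L=265.150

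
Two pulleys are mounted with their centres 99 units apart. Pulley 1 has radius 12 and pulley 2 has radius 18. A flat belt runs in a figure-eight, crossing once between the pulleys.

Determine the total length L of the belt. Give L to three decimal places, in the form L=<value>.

L=301.410

crossed belt: β = asin((r1+r2)/C) = asin(30/99) = 17.6397°
wrap1 = wrap2 = π + 2β = 215.2794°
tangent length = C·cosβ = 94.3451
L = (r1+r2)·wrap + 2·C·cosβ = 30·3.7573 + 2·94.3451 = 301.4103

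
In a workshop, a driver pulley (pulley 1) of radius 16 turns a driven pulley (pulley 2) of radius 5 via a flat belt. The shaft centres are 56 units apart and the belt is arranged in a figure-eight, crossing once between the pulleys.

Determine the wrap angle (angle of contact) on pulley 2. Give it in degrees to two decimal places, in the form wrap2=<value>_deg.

crossed belt: β = asin((r1+r2)/C) = asin(21/56) = 22.0243°
wrap1 = wrap2 = π + 2β = 224.0486°

wrap2=224.05_deg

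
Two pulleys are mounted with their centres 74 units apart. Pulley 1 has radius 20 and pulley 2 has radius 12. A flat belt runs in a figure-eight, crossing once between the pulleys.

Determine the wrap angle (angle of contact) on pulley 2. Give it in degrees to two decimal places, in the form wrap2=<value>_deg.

crossed belt: β = asin((r1+r2)/C) = asin(32/74) = 25.6220°
wrap1 = wrap2 = π + 2β = 231.2441°

wrap2=231.24_deg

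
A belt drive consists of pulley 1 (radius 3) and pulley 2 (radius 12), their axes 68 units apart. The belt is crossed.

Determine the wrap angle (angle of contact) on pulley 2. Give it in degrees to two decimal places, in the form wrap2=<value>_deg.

crossed belt: β = asin((r1+r2)/C) = asin(15/68) = 12.7436°
wrap1 = wrap2 = π + 2β = 205.4872°

wrap2=205.49_deg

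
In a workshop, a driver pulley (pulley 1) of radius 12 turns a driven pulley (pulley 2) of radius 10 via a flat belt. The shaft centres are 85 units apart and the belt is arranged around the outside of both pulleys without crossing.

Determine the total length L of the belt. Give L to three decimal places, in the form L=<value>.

open belt: β = asin((r2−r1)/C) = asin(-2/85) = -1.3483°
wrap1 = π − 2β = 182.6965°
wrap2 = π + 2β = 177.3035°
tangent length = C·cosβ = 84.9765
L = r1·wrap1 + r2·wrap2 + 2·C·cosβ = 12·3.1887 + 10·3.0945 + 2·84.9765 = 239.1621

L=239.162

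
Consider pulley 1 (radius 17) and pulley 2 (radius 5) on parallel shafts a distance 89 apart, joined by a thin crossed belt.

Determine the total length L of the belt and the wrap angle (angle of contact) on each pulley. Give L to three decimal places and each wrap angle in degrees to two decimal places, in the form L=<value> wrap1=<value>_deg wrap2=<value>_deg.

crossed belt: β = asin((r1+r2)/C) = asin(22/89) = 14.3114°
wrap1 = wrap2 = π + 2β = 208.6227°
tangent length = C·cosβ = 86.2380
L = (r1+r2)·wrap + 2·C·cosβ = 22·3.6412 + 2·86.2380 = 252.5815

L=252.581 wrap1=208.62_deg wrap2=208.62_deg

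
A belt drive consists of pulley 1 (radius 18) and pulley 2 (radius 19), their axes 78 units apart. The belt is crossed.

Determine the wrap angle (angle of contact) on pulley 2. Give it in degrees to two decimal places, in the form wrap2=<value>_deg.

crossed belt: β = asin((r1+r2)/C) = asin(37/78) = 28.3176°
wrap1 = wrap2 = π + 2β = 236.6352°

wrap2=236.64_deg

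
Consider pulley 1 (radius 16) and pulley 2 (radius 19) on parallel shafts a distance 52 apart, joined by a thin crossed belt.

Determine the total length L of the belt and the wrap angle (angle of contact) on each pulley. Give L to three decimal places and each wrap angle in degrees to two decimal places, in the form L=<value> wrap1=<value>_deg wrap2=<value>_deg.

crossed belt: β = asin((r1+r2)/C) = asin(35/52) = 42.3050°
wrap1 = wrap2 = π + 2β = 264.6100°
tangent length = C·cosβ = 38.4578
L = (r1+r2)·wrap + 2·C·cosβ = 35·4.6183 + 2·38.4578 = 238.5566

L=238.557 wrap1=264.61_deg wrap2=264.61_deg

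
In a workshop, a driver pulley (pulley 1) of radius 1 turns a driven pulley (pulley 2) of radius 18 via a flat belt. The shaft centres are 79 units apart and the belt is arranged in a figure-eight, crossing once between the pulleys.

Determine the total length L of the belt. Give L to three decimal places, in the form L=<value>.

crossed belt: β = asin((r1+r2)/C) = asin(19/79) = 13.9164°
wrap1 = wrap2 = π + 2β = 207.8329°
tangent length = C·cosβ = 76.6812
L = (r1+r2)·wrap + 2·C·cosβ = 19·3.6274 + 2·76.6812 = 222.2823

L=222.282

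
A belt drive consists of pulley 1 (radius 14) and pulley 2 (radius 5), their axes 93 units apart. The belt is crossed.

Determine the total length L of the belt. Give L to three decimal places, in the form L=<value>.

crossed belt: β = asin((r1+r2)/C) = asin(19/93) = 11.7886°
wrap1 = wrap2 = π + 2β = 203.5772°
tangent length = C·cosβ = 91.0385
L = (r1+r2)·wrap + 2·C·cosβ = 19·3.5531 + 2·91.0385 = 249.5857

L=249.586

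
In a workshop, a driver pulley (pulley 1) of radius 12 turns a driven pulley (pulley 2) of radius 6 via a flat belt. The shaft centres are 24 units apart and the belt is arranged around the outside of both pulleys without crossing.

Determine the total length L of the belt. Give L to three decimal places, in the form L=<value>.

L=106.057

open belt: β = asin((r2−r1)/C) = asin(-6/24) = -14.4775°
wrap1 = π − 2β = 208.9550°
wrap2 = π + 2β = 151.0450°
tangent length = C·cosβ = 23.2379
L = r1·wrap1 + r2·wrap2 + 2·C·cosβ = 12·3.6470 + 6·2.6362 + 2·23.2379 = 106.0566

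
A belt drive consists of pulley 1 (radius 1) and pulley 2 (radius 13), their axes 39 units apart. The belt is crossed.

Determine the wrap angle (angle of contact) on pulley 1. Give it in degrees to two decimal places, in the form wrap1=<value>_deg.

crossed belt: β = asin((r1+r2)/C) = asin(14/39) = 21.0372°
wrap1 = wrap2 = π + 2β = 222.0744°

wrap1=222.07_deg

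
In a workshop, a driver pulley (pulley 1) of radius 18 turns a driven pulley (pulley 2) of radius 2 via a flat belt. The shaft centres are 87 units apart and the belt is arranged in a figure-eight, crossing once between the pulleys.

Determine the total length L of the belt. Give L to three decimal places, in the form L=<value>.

L=241.450

crossed belt: β = asin((r1+r2)/C) = asin(20/87) = 13.2903°
wrap1 = wrap2 = π + 2β = 206.5806°
tangent length = C·cosβ = 84.6699
L = (r1+r2)·wrap + 2·C·cosβ = 20·3.6055 + 2·84.6699 = 241.4501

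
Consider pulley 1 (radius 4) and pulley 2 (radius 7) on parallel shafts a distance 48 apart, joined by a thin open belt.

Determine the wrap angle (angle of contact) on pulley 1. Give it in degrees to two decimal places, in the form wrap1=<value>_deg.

wrap1=172.83_deg

open belt: β = asin((r2−r1)/C) = asin(3/48) = 3.5833°
wrap1 = π − 2β = 172.8334°
wrap2 = π + 2β = 187.1666°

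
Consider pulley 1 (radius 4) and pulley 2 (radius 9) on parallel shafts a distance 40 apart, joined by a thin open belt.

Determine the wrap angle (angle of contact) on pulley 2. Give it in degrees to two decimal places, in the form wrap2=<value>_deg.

open belt: β = asin((r2−r1)/C) = asin(5/40) = 7.1808°
wrap1 = π − 2β = 165.6385°
wrap2 = π + 2β = 194.3615°

wrap2=194.36_deg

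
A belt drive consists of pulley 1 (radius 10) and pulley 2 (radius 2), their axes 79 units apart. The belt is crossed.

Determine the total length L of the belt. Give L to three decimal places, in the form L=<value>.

crossed belt: β = asin((r1+r2)/C) = asin(12/79) = 8.7370°
wrap1 = wrap2 = π + 2β = 197.4740°
tangent length = C·cosβ = 78.0833
L = (r1+r2)·wrap + 2·C·cosβ = 12·3.4466 + 2·78.0833 = 197.5254

L=197.525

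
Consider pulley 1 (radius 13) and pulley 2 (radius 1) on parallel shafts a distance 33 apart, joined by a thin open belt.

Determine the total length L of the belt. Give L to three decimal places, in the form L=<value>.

L=114.396

open belt: β = asin((r2−r1)/C) = asin(-12/33) = -21.3237°
wrap1 = π − 2β = 222.6474°
wrap2 = π + 2β = 137.3526°
tangent length = C·cosβ = 30.7409
L = r1·wrap1 + r2·wrap2 + 2·C·cosβ = 13·3.8859 + 1·2.3973 + 2·30.7409 = 114.3960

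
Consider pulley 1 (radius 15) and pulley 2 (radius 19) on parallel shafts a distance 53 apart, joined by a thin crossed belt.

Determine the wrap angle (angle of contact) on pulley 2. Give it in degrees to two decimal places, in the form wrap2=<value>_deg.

wrap2=259.81_deg

crossed belt: β = asin((r1+r2)/C) = asin(34/53) = 39.9045°
wrap1 = wrap2 = π + 2β = 259.8089°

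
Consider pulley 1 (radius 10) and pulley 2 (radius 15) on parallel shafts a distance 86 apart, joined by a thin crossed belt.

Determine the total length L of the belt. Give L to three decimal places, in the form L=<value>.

crossed belt: β = asin((r1+r2)/C) = asin(25/86) = 16.8997°
wrap1 = wrap2 = π + 2β = 213.7995°
tangent length = C·cosβ = 82.2861
L = (r1+r2)·wrap + 2·C·cosβ = 25·3.7315 + 2·82.2861 = 257.8598

L=257.860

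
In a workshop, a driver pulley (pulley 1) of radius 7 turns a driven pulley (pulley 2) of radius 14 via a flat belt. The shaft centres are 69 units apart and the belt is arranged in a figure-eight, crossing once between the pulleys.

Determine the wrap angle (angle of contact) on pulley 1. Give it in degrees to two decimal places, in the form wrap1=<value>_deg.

crossed belt: β = asin((r1+r2)/C) = asin(21/69) = 17.7189°
wrap1 = wrap2 = π + 2β = 215.4379°

wrap1=215.44_deg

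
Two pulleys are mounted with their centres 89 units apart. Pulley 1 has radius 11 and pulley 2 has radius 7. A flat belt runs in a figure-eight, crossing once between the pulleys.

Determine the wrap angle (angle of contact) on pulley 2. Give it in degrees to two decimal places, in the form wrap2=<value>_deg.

crossed belt: β = asin((r1+r2)/C) = asin(18/89) = 11.6684°
wrap1 = wrap2 = π + 2β = 203.3368°

wrap2=203.34_deg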